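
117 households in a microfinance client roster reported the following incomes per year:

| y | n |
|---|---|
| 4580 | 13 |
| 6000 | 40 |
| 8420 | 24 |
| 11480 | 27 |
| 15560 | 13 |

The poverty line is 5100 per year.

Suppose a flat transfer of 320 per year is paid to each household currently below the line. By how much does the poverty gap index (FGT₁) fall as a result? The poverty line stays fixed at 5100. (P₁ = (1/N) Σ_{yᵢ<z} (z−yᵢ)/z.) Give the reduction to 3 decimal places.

0.007

Before: below the line — 13×4580; poverty gap index (FGT₁) = 0.01133.
After the 320 transfer: below the line — 13×4900; poverty gap index (FGT₁) = 0.00436.
Reduction = 0.01133 − 0.00436 = 0.007.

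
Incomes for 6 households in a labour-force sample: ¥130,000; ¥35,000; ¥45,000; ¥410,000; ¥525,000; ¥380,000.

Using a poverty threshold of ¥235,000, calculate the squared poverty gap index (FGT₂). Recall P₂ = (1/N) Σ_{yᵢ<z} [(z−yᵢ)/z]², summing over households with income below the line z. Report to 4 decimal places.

0.2629

Poor units: ¥35,000, ¥45,000, ¥130,000 (q = 3 of N = 6).
Gap ratios (z−y)/z: (235000−35000)/235000 = 0.8511; (235000−45000)/235000 = 0.8085; (235000−130000)/235000 = 0.4468.
Squared: 0.7243; 0.6537; 0.1996.
Sum = 1.577637; P₂ = 1.577637 / 6 = 0.2629.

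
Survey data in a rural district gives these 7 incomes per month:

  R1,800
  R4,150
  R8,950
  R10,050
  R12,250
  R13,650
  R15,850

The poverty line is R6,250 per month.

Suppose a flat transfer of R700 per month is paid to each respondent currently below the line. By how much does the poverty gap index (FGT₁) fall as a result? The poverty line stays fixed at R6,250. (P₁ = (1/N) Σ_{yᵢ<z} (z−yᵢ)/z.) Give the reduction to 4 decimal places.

0.0320

Before: below the line — R1,800, R4,150; poverty gap index (FGT₁) = 0.149714.
After the R700 transfer: below the line — R2,500, R4,850; poverty gap index (FGT₁) = 0.117714.
Reduction = 0.149714 − 0.117714 = 0.0320.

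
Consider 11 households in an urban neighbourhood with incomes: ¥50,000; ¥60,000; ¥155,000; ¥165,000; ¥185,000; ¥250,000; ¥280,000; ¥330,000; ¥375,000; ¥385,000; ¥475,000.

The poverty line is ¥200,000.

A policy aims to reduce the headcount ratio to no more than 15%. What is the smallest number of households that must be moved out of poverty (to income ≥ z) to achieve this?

5 of the 11 households are poor, so H = 5/11 = 0.455.
A headcount ratio of at most 15% allows at most ⌊0.15 × 11⌋ = 1 poor households.
So at least 5 − 1 = 4 must be lifted.

4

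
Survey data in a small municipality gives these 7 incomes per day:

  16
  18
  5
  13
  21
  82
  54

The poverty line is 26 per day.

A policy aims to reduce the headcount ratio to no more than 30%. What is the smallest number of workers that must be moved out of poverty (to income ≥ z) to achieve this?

3

5 of the 7 workers are poor, so H = 5/7 = 0.714.
A headcount ratio of at most 30% allows at most ⌊0.30 × 7⌋ = 2 poor workers.
So at least 5 − 2 = 3 must be lifted.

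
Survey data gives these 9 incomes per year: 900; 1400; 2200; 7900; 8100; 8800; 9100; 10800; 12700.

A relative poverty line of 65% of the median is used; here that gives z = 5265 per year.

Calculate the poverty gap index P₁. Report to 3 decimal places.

Below z: 900, 1400, 2200 (q = 3 of N = 9).
Relative gaps: (5265−900)/5265 = 0.8291; (5265−1400)/5265 = 0.7341; (5265−2200)/5265 = 0.5821.
Σ = 2.145299. Dividing by the full population N = 9 gives P₁ = 0.238.

0.238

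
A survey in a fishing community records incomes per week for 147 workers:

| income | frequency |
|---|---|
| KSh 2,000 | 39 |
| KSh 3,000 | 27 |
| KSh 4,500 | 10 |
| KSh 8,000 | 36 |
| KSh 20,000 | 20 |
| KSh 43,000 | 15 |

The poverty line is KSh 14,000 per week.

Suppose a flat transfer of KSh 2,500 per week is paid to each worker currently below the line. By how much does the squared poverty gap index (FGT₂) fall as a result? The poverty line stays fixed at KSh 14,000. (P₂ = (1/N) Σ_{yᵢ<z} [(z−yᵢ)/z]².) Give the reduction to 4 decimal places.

0.1624

Before: below the line — 39×KSh 2,000, 27×KSh 3,000, 10×KSh 4,500, 36×KSh 8,000; squared poverty gap index (FGT₂) = 0.384614.
After the KSh 2,500 transfer: below the line — 39×KSh 4,500, 27×KSh 5,500, 10×KSh 7,000, 36×KSh 10,500; squared poverty gap index (FGT₂) = 0.222182.
Reduction = 0.384614 − 0.222182 = 0.1624.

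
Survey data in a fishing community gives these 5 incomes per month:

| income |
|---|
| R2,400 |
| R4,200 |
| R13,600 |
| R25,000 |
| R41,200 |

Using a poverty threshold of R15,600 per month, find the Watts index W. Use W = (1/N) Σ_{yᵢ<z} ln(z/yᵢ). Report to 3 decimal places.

Below z: R2,400, R4,200, R13,600 (q = 3 of N = 5).
ln(z/y) terms: ln(15600/2400) = 1.8718; ln(15600/4200) = 1.3122; ln(15600/13600) = 0.1372.
W = 3.321190 / 5 = 0.664.

0.664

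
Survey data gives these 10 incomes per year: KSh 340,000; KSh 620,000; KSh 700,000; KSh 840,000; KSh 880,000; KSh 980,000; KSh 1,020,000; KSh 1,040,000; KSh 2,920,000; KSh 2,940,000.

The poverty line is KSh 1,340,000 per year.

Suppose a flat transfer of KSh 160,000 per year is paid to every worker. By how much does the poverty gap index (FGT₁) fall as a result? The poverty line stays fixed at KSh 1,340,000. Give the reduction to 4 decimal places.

Before: below the line — KSh 340,000, KSh 620,000, KSh 700,000, KSh 840,000, KSh 880,000, KSh 980,000, KSh 1,020,000, KSh 1,040,000; poverty gap index (FGT₁) = 0.320896.
After the KSh 160,000 transfer: below the line — KSh 500,000, KSh 780,000, KSh 860,000, KSh 1,000,000, KSh 1,040,000, KSh 1,140,000, KSh 1,180,000, KSh 1,200,000; poverty gap index (FGT₁) = 0.225373.
Reduction = 0.320896 − 0.225373 = 0.0955.

0.0955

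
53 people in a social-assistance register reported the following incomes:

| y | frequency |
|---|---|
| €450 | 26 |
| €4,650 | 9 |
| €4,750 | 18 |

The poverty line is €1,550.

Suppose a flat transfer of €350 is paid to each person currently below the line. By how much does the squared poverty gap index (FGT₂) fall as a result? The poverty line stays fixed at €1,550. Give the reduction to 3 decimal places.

Before: below the line — 26×€450; squared poverty gap index (FGT₂) = 0.24707.
After the €350 transfer: below the line — 26×€800; squared poverty gap index (FGT₂) = 0.11486.
Reduction = 0.24707 − 0.11486 = 0.132.

0.132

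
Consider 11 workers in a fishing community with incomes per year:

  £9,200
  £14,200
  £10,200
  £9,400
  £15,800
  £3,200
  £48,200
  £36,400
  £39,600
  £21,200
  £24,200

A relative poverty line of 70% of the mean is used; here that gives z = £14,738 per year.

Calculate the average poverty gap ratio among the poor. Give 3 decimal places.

0.373

Below the line: £3,200, £9,200, £9,400, £10,200, £14,200 (q = 5 of N = 11).
Relative gaps: 0.7829, 0.3758, 0.3622, 0.3079, 0.0365; sum = 1.865246.
I averages over the q = 5 poor units only: 1.865246 / 5 = 0.373.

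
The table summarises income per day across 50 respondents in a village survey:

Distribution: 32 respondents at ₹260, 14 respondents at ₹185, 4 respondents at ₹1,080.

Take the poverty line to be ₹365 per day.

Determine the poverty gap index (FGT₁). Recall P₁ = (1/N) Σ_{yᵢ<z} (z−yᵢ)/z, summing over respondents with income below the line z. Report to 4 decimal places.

0.3222

Poor units: 14×₹185, 32×₹260 (q = 46 of N = 50).
Relative gaps: (365−185)/365 = 0.4932 (×14); (365−260)/365 = 0.2877 (×32).
Σ = 16.109589. Dividing by the full population N = 50 gives P₁ = 0.3222.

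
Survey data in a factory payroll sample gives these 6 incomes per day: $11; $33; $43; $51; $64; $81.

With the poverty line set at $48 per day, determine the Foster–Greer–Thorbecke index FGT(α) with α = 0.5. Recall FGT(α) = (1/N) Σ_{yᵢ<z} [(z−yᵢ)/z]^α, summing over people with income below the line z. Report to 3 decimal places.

0.293

Poor units: $11, $33, $43 (q = 3 of N = 6).
Normalized shortfalls: (48−11)/48 = 0.7708; (48−33)/48 = 0.3125; (48−43)/48 = 0.1042.
Raised to α = 0.5: 0.87797; 0.55902; 0.32275.
Sum = 1.759737; FGT(0.5) = 1.759737 / 6 = 0.293.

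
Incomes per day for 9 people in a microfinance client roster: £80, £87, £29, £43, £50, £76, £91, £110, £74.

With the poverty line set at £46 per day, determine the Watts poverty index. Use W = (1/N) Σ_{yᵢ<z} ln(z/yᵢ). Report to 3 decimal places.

0.059

Incomes under z: £29, £43 (q = 2 of N = 9).
ln(z/y) terms: ln(46/29) = 0.4613; ln(46/43) = 0.0674.
W = 0.528787 / 9 = 0.059.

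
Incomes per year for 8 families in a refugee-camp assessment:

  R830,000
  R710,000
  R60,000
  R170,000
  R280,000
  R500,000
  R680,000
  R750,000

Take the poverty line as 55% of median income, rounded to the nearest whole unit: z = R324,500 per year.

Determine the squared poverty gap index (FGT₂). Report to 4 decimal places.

0.1137

Below z: R60,000, R170,000, R280,000 (q = 3 of N = 8).
Shortfall ratios: (324500−60000)/324500 = 0.8151; (324500−170000)/324500 = 0.4761; (324500−280000)/324500 = 0.1371.
Squared: 0.6644; 0.2267; 0.0188.
Sum = 0.909882; P₂ = 0.909882 / 8 = 0.1137.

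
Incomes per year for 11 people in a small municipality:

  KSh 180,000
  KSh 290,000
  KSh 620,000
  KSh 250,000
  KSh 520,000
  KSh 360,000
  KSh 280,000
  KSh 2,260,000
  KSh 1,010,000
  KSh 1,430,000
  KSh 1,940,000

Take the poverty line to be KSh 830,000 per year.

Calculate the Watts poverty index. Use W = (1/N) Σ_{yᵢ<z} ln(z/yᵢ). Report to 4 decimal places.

0.5874

Poor units: KSh 180,000, KSh 250,000, KSh 280,000, KSh 290,000, KSh 360,000, KSh 520,000, KSh 620,000 (q = 7 of N = 11).
Log gaps: ln(830000/180000) = 1.5285; ln(830000/250000) = 1.2000; ln(830000/280000) = 1.0866; ln(830000/290000) = 1.0515; ln(830000/360000) = 0.8353; ln(830000/520000) = 0.4676; ln(830000/620000) = 0.2917.
W = 6.461239 / 11 = 0.5874.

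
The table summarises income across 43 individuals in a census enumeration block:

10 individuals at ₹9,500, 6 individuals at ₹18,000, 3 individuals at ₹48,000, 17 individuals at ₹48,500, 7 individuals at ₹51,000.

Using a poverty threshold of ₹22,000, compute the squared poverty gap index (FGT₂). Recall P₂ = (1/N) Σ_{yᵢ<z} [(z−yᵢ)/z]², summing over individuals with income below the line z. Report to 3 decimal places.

0.080

Below the line: 10×₹9,500, 6×₹18,000 (q = 16 of N = 43).
Gap ratios (z−y)/z: (22000−9500)/22000 = 0.5682 (×10); (22000−18000)/22000 = 0.1818 (×6).
Squared: 0.3228 (×10); 0.0331 (×6).
Sum = 3.426653; P₂ = 3.426653 / 43 = 0.080.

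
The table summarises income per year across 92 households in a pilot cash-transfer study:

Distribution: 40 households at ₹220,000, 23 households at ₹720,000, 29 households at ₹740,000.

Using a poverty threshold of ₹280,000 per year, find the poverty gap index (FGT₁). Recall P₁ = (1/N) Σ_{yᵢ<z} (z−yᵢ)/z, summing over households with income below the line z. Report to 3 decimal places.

Below the line: 40×₹220,000 (q = 40 of N = 92).
Relative gaps: (280000−220000)/280000 = 0.2143 (×40).
Sum of shortfalls = 8.571429; P₁ averages over all N: 8.571429 / 92 = 0.093.

0.093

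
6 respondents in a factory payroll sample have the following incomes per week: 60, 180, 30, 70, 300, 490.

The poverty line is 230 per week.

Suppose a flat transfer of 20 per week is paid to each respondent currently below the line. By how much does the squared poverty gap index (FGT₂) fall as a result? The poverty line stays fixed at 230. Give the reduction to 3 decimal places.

Before: below the line — 30, 60, 70, 180; squared poverty gap index (FGT₂) = 0.30561.
After the 20 transfer: below the line — 50, 80, 90, 200; squared poverty gap index (FGT₂) = 0.23756.
Reduction = 0.30561 − 0.23756 = 0.068.

0.068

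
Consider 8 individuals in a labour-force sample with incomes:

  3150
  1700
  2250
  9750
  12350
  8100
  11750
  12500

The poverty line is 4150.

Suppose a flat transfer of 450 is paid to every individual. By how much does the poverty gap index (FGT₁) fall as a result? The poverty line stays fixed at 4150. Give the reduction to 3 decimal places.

Before: below the line — 1700, 2250, 3150; poverty gap index (FGT₁) = 0.16114.
After the 450 transfer: below the line — 2150, 2700, 3600; poverty gap index (FGT₁) = 0.12048.
Reduction = 0.16114 − 0.12048 = 0.041.

0.041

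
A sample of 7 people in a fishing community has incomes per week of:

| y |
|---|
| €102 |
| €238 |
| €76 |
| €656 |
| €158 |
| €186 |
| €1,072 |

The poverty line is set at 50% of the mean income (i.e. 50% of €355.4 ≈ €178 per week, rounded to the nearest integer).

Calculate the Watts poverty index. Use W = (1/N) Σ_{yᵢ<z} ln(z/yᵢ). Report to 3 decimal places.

Poor units: €76, €102, €158 (q = 3 of N = 7).
ln(z/y) terms: ln(178/76) = 0.8511; ln(178/102) = 0.5568; ln(178/158) = 0.1192.
W = 1.527049 / 7 = 0.218.

0.218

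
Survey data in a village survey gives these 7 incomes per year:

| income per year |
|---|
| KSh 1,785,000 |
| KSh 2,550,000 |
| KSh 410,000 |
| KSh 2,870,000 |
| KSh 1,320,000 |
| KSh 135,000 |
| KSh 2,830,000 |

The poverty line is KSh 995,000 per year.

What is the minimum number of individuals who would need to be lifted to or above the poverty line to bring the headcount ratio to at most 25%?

1

2 of the 7 individuals are poor, so H = 2/7 = 0.286.
A headcount ratio of at most 25% allows at most ⌊0.25 × 7⌋ = 1 poor individuals.
So at least 2 − 1 = 1 must be lifted.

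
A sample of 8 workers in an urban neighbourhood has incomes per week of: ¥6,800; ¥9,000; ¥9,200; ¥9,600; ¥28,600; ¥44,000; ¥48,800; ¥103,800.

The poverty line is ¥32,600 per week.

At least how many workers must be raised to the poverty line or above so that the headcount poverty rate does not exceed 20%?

4

Currently q = 5 of N = 8 are below the line (H = 0.625).
A headcount ratio of at most 20% allows at most ⌊0.20 × 8⌋ = 1 poor workers.
So at least 5 − 1 = 4 must be lifted.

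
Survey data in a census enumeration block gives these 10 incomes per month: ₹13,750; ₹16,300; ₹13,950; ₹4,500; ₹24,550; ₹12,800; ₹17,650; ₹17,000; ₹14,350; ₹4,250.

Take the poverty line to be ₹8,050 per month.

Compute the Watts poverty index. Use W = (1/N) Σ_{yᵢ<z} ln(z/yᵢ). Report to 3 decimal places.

Incomes under z: ₹4,250, ₹4,500 (q = 2 of N = 10).
Log shortfalls: ln(8050/4250) = 0.6388; ln(8050/4500) = 0.5816.
W = 1.220348 / 10 = 0.122.

0.122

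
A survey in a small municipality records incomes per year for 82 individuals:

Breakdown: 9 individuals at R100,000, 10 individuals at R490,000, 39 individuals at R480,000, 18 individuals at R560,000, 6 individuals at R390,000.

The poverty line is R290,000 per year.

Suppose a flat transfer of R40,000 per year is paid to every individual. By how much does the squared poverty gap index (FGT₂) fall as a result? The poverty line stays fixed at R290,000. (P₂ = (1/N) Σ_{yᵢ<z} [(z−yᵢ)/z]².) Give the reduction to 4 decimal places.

Before: below the line — 9×R100,000; squared poverty gap index (FGT₂) = 0.047113.
After the R40,000 transfer: below the line — 9×R140,000; squared poverty gap index (FGT₂) = 0.029364.
Reduction = 0.047113 − 0.029364 = 0.0177.

0.0177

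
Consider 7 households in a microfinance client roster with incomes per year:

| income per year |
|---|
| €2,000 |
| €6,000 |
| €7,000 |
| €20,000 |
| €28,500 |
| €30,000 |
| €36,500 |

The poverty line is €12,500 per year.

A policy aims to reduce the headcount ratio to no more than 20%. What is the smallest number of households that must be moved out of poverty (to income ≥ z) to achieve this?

Currently q = 3 of N = 7 are below the line (H = 0.429).
A headcount ratio of at most 20% allows at most ⌊0.20 × 7⌋ = 1 poor households.
So at least 3 − 1 = 2 must be lifted.

2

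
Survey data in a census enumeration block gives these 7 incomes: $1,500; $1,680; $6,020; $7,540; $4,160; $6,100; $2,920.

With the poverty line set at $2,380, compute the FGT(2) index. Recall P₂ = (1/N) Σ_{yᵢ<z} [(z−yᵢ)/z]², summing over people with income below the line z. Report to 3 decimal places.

0.032

Poor units: $1,500, $1,680 (q = 2 of N = 7).
Normalized shortfalls: (2380−1500)/2380 = 0.3697; (2380−1680)/2380 = 0.2941.
Squared: 0.1367; 0.0865.
Sum = 0.223219; P₂ = 0.223219 / 7 = 0.032.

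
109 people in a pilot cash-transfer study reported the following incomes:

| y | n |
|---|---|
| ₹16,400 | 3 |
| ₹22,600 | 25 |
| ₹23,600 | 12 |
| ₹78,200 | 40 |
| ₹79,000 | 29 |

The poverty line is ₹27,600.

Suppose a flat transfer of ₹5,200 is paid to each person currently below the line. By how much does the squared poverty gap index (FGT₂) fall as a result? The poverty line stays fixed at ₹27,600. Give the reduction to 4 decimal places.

Before: below the line — 3×₹16,400, 25×₹22,600, 12×₹23,600; squared poverty gap index (FGT₂) = 0.014372.
After the ₹5,200 transfer: below the line — 3×₹21,600; squared poverty gap index (FGT₂) = 0.001301.
Reduction = 0.014372 − 0.001301 = 0.0131.

0.0131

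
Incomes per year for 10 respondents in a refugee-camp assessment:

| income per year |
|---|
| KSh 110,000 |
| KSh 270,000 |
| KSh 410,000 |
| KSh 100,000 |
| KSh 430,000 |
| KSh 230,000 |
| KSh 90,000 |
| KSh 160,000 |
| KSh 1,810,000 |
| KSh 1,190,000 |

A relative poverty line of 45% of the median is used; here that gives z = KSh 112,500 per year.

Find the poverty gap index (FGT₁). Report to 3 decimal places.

Poor units: KSh 90,000, KSh 100,000, KSh 110,000 (q = 3 of N = 10).
Relative gaps: (112500−90000)/112500 = 0.2000; (112500−100000)/112500 = 0.1111; (112500−110000)/112500 = 0.0222.
Σ = 0.333333. Dividing by the full population N = 10 gives P₁ = 0.033.

0.033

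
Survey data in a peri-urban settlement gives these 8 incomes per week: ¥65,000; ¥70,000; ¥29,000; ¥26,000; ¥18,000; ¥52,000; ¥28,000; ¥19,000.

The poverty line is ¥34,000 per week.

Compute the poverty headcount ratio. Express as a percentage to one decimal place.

62.5%

5 of the 8 families have income below ¥34,000.
H = 5/8 = 62.5%.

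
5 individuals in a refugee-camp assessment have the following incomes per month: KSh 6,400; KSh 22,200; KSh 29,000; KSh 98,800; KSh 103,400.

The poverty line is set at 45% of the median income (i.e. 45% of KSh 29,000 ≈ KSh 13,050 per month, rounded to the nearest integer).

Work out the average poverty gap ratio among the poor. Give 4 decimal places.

0.5096

Poor units: KSh 6,400 (q = 1 of N = 5).
Shortfall ratios (z−y)/z: 0.5096; sum = 0.509579.
The income-gap ratio divides by q (the poor only): 0.509579 / 1 = 0.5096.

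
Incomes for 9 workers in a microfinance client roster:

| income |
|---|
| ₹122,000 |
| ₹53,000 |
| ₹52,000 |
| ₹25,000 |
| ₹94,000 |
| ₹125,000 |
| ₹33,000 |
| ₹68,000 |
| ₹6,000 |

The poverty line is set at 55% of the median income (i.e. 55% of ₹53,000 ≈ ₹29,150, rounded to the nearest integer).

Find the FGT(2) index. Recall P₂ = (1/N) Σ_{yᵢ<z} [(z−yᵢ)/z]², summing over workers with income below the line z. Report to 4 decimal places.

0.0723

Below the line: ₹6,000, ₹25,000 (q = 2 of N = 9).
Relative gaps: (29150−6000)/29150 = 0.7942; (29150−25000)/29150 = 0.1424.
Squared: 0.6307; 0.0203.
Sum = 0.650971; P₂ = 0.650971 / 9 = 0.0723.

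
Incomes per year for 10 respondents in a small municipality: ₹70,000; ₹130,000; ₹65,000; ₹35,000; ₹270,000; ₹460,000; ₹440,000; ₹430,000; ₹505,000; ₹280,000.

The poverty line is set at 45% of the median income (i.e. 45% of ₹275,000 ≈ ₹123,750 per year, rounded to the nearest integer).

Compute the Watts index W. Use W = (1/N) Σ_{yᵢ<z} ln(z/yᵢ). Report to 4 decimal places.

0.2477

Below z: ₹35,000, ₹65,000, ₹70,000 (q = 3 of N = 10).
Log gaps: ln(123750/35000) = 1.2629; ln(123750/65000) = 0.6439; ln(123750/70000) = 0.5698.
W = 2.476560 / 10 = 0.2477.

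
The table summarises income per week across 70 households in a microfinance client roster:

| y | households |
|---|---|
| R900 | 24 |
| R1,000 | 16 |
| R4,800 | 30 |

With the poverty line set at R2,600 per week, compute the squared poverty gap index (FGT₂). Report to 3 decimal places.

0.233

Below the line: 24×R900, 16×R1,000 (q = 40 of N = 70).
Normalized shortfalls: (2600−900)/2600 = 0.6538 (×24); (2600−1000)/2600 = 0.6154 (×16).
Squared: 0.4275 (×24); 0.3787 (×16).
Sum = 16.319527; P₂ = 16.319527 / 70 = 0.233.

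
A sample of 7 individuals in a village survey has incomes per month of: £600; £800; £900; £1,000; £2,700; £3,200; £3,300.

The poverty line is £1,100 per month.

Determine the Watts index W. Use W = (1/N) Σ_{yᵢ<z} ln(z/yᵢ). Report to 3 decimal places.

0.174

Below z: £600, £800, £900, £1,000 (q = 4 of N = 7).
ln(z/y) terms: ln(1100/600) = 0.6061; ln(1100/800) = 0.3185; ln(1100/900) = 0.2007; ln(1100/1000) = 0.0953.
W = 1.220570 / 7 = 0.174.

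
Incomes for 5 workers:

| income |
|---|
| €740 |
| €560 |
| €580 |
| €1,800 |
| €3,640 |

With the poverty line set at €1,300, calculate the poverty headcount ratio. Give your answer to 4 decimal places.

0.6000

3 of the 5 workers have income below €1,300.
H = 3/5 = 0.6000.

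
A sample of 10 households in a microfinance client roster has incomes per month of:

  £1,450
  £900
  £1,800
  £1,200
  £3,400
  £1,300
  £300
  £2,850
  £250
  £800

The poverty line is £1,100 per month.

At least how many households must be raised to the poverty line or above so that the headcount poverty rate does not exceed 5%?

4 of the 10 households are poor, so H = 4/10 = 0.400.
A headcount ratio of at most 5% allows at most ⌊0.05 × 10⌋ = 0 poor households.
So at least 4 − 0 = 4 must be lifted.

4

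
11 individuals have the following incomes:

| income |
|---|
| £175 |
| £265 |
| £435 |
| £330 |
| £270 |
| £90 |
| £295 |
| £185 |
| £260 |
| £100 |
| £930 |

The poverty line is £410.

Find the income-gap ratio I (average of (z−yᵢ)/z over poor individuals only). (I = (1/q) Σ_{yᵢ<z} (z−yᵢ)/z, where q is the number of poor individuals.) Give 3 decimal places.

0.466

Below the line: £90, £100, £175, £185, £260, £265, £270, £295, £330 (q = 9 of N = 11).
Shortfall ratios (z−y)/z: 0.7805, 0.7561, 0.5732, 0.5488, 0.3659, 0.3537, 0.3415, 0.2805, 0.1951; sum = 4.195122.
I averages over the q = 9 poor units only: 4.195122 / 9 = 0.466.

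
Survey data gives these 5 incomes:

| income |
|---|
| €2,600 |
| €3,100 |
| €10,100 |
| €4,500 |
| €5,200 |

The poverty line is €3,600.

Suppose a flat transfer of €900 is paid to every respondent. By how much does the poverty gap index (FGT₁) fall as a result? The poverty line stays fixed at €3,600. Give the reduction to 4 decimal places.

Before: below the line — €2,600, €3,100; poverty gap index (FGT₁) = 0.083333.
After the €900 transfer: below the line — €3,500; poverty gap index (FGT₁) = 0.005556.
Reduction = 0.083333 − 0.005556 = 0.0778.

0.0778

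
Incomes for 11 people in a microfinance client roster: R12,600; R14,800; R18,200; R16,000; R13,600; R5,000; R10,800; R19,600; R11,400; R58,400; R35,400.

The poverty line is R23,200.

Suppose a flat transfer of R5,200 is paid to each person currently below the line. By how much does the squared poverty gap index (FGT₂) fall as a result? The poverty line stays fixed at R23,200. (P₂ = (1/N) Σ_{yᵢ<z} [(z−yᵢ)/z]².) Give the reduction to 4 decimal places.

Before: below the line — R5,000, R10,800, R11,400, R12,600, R13,600, R14,800, R16,000, R18,200, R19,600; squared poverty gap index (FGT₂) = 0.167063.
After the R5,200 transfer: below the line — R10,200, R16,000, R16,600, R17,800, R18,800, R20,000, R21,200; squared poverty gap index (FGT₂) = 0.055258.
Reduction = 0.167063 − 0.055258 = 0.1118.

0.1118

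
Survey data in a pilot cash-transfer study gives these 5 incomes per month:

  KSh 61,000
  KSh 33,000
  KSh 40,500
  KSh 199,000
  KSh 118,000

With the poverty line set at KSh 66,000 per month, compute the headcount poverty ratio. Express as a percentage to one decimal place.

3 of the 5 workers have income below KSh 66,000.
H = 3/5 = 60.0%.

60.0%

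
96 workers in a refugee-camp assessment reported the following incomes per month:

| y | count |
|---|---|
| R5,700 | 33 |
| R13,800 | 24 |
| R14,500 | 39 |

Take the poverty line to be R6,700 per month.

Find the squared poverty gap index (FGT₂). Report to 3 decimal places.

0.008

Below the line: 33×R5,700 (q = 33 of N = 96).
Gap ratios (z−y)/z: (6700−5700)/6700 = 0.1493 (×33).
Squared: 0.0223 (×33).
Sum = 0.735130; P₂ = 0.735130 / 96 = 0.008.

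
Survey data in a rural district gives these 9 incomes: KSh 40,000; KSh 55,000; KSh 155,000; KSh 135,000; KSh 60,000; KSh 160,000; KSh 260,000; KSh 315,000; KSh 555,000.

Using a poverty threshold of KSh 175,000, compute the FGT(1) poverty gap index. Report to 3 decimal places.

0.283

Below z: KSh 40,000, KSh 55,000, KSh 60,000, KSh 135,000, KSh 155,000, KSh 160,000 (q = 6 of N = 9).
Normalized shortfalls: (175000−40000)/175000 = 0.7714; (175000−55000)/175000 = 0.6857; (175000−60000)/175000 = 0.6571; (175000−135000)/175000 = 0.2286; (175000−155000)/175000 = 0.1143; (175000−160000)/175000 = 0.0857.
Sum of shortfalls = 2.542857; P₁ averages over all N: 2.542857 / 9 = 0.283.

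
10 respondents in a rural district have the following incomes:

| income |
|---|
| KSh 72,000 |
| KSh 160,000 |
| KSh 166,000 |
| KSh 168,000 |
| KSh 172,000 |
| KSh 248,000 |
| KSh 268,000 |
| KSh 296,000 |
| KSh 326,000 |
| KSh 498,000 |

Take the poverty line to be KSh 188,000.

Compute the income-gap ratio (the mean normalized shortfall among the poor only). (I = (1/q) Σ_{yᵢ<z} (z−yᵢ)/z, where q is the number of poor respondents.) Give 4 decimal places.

Below z: KSh 72,000, KSh 160,000, KSh 166,000, KSh 168,000, KSh 172,000 (q = 5 of N = 10).
Shortfall ratios (z−y)/z: 0.6170, 0.1489, 0.1170, 0.1064, 0.0851; sum = 1.074468.
I averages over the q = 5 poor units only: 1.074468 / 5 = 0.2149.

0.2149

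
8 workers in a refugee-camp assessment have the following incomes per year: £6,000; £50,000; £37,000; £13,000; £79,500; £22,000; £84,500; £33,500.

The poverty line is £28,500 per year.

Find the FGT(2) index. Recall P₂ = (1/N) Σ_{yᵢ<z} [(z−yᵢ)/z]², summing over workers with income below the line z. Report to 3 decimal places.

Below z: £6,000, £13,000, £22,000 (q = 3 of N = 8).
Shortfall ratios: (28500−6000)/28500 = 0.7895; (28500−13000)/28500 = 0.5439; (28500−22000)/28500 = 0.2281.
Squared: 0.6233; 0.2958; 0.0520.
Sum = 0.971068; P₂ = 0.971068 / 8 = 0.121.

0.121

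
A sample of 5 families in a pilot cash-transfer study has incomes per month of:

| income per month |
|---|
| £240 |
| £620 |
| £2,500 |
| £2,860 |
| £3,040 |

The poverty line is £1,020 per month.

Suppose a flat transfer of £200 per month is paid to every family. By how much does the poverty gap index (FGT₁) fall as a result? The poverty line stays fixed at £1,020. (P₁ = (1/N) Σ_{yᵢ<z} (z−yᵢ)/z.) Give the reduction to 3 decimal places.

0.078

Before: below the line — £240, £620; poverty gap index (FGT₁) = 0.23137.
After the £200 transfer: below the line — £440, £820; poverty gap index (FGT₁) = 0.15294.
Reduction = 0.23137 − 0.15294 = 0.078.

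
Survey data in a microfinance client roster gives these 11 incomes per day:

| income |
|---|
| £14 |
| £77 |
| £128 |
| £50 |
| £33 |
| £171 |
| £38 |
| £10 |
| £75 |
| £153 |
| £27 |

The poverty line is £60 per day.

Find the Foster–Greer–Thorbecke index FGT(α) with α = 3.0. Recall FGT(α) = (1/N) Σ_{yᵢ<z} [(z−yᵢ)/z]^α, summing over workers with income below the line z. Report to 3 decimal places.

Below the line: £10, £14, £27, £33, £38, £50 (q = 6 of N = 11).
Shortfall ratios: (60−10)/60 = 0.8333; (60−14)/60 = 0.7667; (60−27)/60 = 0.5500; (60−33)/60 = 0.4500; (60−38)/60 = 0.3667; (60−50)/60 = 0.1667.
Raised to α = 3.0: 0.57870; 0.45063; 0.16638; 0.09113; 0.04930; 0.00463.
Sum = 1.340759; FGT(3.0) = 1.340759 / 11 = 0.122.

0.122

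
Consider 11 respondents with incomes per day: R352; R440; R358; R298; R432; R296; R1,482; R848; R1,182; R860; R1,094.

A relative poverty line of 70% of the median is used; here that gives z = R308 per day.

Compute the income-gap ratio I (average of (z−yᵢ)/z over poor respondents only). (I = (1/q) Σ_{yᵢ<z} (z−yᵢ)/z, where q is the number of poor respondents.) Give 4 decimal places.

0.0357

Incomes under z: R296, R298 (q = 2 of N = 11).
Shortfall ratios (z−y)/z: 0.0390, 0.0325; sum = 0.071429.
I averages over the q = 2 poor units only: 0.071429 / 2 = 0.0357.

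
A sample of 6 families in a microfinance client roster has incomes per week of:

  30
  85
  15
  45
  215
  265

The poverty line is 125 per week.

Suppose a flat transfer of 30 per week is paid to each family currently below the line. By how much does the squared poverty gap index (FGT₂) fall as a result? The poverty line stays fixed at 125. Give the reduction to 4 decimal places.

0.1696

Before: below the line — 15, 30, 45, 85; squared poverty gap index (FGT₂) = 0.310667.
After the 30 transfer: below the line — 45, 60, 75, 115; squared poverty gap index (FGT₂) = 0.141067.
Reduction = 0.310667 − 0.141067 = 0.1696.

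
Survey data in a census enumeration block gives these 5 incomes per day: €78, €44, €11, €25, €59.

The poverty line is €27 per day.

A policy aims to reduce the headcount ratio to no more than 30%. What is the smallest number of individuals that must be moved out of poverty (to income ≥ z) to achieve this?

Currently q = 2 of N = 5 are below the line (H = 0.400).
A headcount ratio of at most 30% allows at most ⌊0.30 × 5⌋ = 1 poor individuals.
So at least 2 − 1 = 1 must be lifted.

1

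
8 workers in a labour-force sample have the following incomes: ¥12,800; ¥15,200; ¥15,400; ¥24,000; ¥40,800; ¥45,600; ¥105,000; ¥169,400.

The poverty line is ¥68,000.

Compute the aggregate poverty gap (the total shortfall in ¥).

¥254,200

Below z: ¥12,800, ¥15,200, ¥15,400, ¥24,000, ¥40,800, ¥45,600 (q = 6 of N = 8).
Individual gaps: 68000−12800 = 55200; 68000−15200 = 52800; 68000−15400 = 52600; 68000−24000 = 44000; 68000−40800 = 27200; 68000−45600 = 22400.
Aggregate gap = ¥254,200.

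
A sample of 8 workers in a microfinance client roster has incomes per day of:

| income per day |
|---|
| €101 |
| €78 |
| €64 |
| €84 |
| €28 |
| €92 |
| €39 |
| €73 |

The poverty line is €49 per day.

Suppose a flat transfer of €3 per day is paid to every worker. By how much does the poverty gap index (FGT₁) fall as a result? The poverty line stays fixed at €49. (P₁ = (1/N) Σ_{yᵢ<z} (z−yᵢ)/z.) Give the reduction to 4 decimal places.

0.0153

Before: below the line — €28, €39; poverty gap index (FGT₁) = 0.079082.
After the €3 transfer: below the line — €31, €42; poverty gap index (FGT₁) = 0.063776.
Reduction = 0.079082 − 0.063776 = 0.0153.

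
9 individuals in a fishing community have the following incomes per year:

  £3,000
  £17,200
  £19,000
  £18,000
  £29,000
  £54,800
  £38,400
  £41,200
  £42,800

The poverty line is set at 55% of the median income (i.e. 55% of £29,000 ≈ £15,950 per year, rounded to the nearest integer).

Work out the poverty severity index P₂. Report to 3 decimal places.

0.073

Below the line: £3,000 (q = 1 of N = 9).
Relative gaps: (15950−3000)/15950 = 0.8119.
Squared: 0.6592.
Sum = 0.659201; P₂ = 0.659201 / 9 = 0.073.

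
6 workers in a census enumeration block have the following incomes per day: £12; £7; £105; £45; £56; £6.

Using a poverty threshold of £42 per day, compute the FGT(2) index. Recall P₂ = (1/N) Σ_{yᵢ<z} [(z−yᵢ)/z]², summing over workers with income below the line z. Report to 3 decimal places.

0.323

Below z: £6, £7, £12 (q = 3 of N = 6).
Relative gaps: (42−6)/42 = 0.8571; (42−7)/42 = 0.8333; (42−12)/42 = 0.7143.
Squared: 0.7347; 0.6944; 0.5102.
Sum = 1.939342; P₂ = 1.939342 / 6 = 0.323.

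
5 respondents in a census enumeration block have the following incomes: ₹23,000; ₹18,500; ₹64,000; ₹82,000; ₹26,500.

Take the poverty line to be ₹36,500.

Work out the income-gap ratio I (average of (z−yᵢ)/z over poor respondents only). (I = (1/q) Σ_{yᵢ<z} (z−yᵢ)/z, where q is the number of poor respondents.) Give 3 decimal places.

0.379

Poor units: ₹18,500, ₹23,000, ₹26,500 (q = 3 of N = 5).
Relative gaps: 0.4932, 0.3699, 0.2740; sum = 1.136986.
The income-gap ratio divides by q (the poor only): 1.136986 / 3 = 0.379.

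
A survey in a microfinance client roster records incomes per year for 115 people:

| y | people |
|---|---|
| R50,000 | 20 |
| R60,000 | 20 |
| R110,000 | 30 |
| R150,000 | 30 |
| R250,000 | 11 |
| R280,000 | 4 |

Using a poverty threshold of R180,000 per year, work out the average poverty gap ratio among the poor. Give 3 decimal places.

0.444

Poor units: 20×R50,000, 20×R60,000, 30×R110,000, 30×R150,000 (q = 100 of N = 115).
Relative gaps: 0.7222 (×20), 0.6667 (×20), 0.3889 (×30), 0.1667 (×30); sum = 44.444444.
The income-gap ratio divides by q (the poor only): 44.444444 / 100 = 0.444.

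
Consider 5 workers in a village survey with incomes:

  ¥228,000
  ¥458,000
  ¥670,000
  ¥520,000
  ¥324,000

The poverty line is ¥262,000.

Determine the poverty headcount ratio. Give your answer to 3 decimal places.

0.200

1 of the 5 workers have income below ¥262,000.
H = 1/5 = 0.200.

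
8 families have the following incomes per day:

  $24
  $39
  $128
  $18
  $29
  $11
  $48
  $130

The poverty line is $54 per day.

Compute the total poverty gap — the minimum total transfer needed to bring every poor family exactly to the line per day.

Below the line: $11, $18, $24, $29, $39, $48 (q = 6 of N = 8).
Individual gaps: 54−11 = 43; 54−18 = 36; 54−24 = 30; 54−29 = 25; 54−39 = 15; 54−48 = 6.
Aggregate gap = $155.

$155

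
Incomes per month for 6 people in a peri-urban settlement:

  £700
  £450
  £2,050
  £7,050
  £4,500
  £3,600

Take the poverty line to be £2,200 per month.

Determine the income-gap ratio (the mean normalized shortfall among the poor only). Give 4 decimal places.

0.5152

Poor units: £450, £700, £2,050 (q = 3 of N = 6).
Shortfall ratios (z−y)/z: 0.7955, 0.6818, 0.0682; sum = 1.545455.
I averages over the q = 3 poor units only: 1.545455 / 3 = 0.5152.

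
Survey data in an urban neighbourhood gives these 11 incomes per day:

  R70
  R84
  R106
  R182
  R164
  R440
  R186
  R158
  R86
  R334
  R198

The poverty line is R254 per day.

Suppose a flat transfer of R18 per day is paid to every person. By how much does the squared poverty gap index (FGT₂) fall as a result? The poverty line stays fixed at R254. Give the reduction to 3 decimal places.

0.049

Before: below the line — R70, R84, R86, R106, R158, R164, R182, R186, R198; squared poverty gap index (FGT₂) = 0.20170.
After the R18 transfer: below the line — R88, R102, R104, R124, R176, R182, R200, R204, R216; squared poverty gap index (FGT₂) = 0.15245.
Reduction = 0.20170 − 0.15245 = 0.049.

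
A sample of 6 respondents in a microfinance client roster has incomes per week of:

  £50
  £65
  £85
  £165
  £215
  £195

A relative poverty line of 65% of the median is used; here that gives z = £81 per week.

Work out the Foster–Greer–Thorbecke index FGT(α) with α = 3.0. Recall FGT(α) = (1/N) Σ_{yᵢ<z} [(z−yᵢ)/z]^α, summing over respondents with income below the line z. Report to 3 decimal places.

0.011

Poor units: £50, £65 (q = 2 of N = 6).
Relative gaps: (81−50)/81 = 0.3827; (81−65)/81 = 0.1975.
Raised to α = 3.0: 0.05606; 0.00771.
Sum = 0.063764; FGT(3.0) = 0.063764 / 6 = 0.011.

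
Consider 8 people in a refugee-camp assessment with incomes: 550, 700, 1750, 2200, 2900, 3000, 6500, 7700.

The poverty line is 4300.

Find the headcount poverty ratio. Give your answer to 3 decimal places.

6 of the 8 people have income below 4300.
H = 6/8 = 0.750.

0.750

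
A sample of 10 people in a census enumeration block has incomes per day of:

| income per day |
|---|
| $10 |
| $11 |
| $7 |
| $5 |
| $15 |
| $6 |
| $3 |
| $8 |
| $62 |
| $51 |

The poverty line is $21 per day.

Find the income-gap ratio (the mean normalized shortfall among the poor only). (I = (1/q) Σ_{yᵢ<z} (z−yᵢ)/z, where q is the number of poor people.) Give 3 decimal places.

0.613

Incomes under z: $3, $5, $6, $7, $8, $10, $11, $15 (q = 8 of N = 10).
Shortfall ratios (z−y)/z: 0.8571, 0.7619, 0.7143, 0.6667, 0.6190, 0.5238, 0.4762, 0.2857; sum = 4.904762.
I averages over the q = 8 poor units only: 4.904762 / 8 = 0.613.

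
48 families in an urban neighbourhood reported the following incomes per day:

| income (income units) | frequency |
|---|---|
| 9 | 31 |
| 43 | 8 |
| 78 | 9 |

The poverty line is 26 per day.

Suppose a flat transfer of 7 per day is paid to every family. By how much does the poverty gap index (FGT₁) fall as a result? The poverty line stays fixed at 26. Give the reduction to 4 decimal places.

Before: below the line — 31×9; poverty gap index (FGT₁) = 0.422276.
After the 7 transfer: below the line — 31×16; poverty gap index (FGT₁) = 0.248397.
Reduction = 0.422276 − 0.248397 = 0.1739.

0.1739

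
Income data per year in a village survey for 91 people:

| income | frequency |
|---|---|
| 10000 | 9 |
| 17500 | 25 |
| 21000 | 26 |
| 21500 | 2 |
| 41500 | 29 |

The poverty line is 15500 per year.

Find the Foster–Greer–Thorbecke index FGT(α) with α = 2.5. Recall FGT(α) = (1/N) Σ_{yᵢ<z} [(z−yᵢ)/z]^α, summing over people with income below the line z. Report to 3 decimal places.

0.007

Below z: 9×10000 (q = 9 of N = 91).
Relative gaps: (15500−10000)/15500 = 0.3548 (×9).
Raised to α = 2.5: 0.07500 (×9).
Sum = 0.675025; FGT(2.5) = 0.675025 / 91 = 0.007.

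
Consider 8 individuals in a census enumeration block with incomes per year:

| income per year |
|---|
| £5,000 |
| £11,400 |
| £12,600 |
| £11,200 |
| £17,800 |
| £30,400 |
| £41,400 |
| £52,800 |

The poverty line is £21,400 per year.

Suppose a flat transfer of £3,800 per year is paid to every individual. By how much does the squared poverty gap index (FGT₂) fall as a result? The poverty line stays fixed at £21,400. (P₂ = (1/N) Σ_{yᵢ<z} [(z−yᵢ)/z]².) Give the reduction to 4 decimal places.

0.0820

Before: below the line — £5,000, £11,200, £11,400, £12,600, £17,800; squared poverty gap index (FGT₂) = 0.153780.
After the £3,800 transfer: below the line — £8,800, £15,000, £15,200, £16,400; squared poverty gap index (FGT₂) = 0.071829.
Reduction = 0.153780 − 0.071829 = 0.0820.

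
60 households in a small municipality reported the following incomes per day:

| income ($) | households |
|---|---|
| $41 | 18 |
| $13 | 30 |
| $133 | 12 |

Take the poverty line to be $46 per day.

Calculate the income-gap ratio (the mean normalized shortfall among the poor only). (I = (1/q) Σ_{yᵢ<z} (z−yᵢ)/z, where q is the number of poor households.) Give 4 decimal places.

0.4891

Below z: 30×$13, 18×$41 (q = 48 of N = 60).
Relative gaps: 0.7174 (×30), 0.1087 (×18); sum = 23.478261.
I averages over the q = 48 poor units only: 23.478261 / 48 = 0.4891.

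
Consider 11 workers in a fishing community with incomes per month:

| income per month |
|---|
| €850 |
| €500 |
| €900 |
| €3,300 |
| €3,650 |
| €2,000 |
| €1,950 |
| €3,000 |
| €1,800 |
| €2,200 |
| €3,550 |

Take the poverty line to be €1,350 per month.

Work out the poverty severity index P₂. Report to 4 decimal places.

Poor units: €500, €850, €900 (q = 3 of N = 11).
Shortfall ratios: (1350−500)/1350 = 0.6296; (1350−850)/1350 = 0.3704; (1350−900)/1350 = 0.3333.
Squared: 0.3964; 0.1372; 0.1111.
Sum = 0.644719; P₂ = 0.644719 / 11 = 0.0586.

0.0586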